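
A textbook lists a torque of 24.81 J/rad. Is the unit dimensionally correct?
Yes

torque has SI base units: kg * m^2 / s^2
J/rad reduces to the same SI base units, so it is a valid unit for torque.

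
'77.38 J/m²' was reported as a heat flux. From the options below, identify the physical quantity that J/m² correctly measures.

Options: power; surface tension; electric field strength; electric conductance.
surface tension

heat flux should have units dimensionally equivalent to kg / s^3 (e.g. W/m²).
The given unit 'J/m²' reduces to kg / s^2. Of the listed options, that is the dimensionality of surface tension.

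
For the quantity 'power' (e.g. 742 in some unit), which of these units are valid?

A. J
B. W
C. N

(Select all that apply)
B

power has SI base units: kg * m^2 / s^3

Checking each option against kg * m^2 / s^3:
  A. J: ✗ does not match
  B. W: ✓ matches
  C. N: ✗ does not match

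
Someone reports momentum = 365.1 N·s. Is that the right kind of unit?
Yes

momentum has SI base units: kg * m / s
N·s reduces to the same SI base units, so it is a valid unit for momentum.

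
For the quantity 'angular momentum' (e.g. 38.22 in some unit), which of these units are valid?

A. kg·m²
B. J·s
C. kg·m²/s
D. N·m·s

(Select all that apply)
B, C, D

angular momentum has SI base units: kg * m^2 / s

Checking each option against kg * m^2 / s:
  A. kg·m²: ✗ does not match
  B. J·s: ✓ matches
  C. kg·m²/s: ✓ matches
  D. N·m·s: ✓ matches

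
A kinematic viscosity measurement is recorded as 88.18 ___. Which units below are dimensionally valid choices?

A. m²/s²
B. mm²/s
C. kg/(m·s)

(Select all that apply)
B

kinematic viscosity has SI base units: m^2 / s

Checking each option against m^2 / s:
  A. m²/s²: ✗ does not match
  B. mm²/s: ✓ matches
  C. kg/(m·s): ✗ does not match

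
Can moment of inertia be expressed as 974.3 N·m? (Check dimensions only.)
No

moment of inertia has SI base units: kg * m^2
N·m does NOT reduce to kg * m^2; a valid unit for moment of inertia would be e.g. kg·m².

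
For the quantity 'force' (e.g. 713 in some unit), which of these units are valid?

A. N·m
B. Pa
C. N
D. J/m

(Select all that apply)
C, D

force has SI base units: kg * m / s^2

Checking each option against kg * m / s^2:
  A. N·m: ✗ does not match
  B. Pa: ✗ does not match
  C. N: ✓ matches
  D. J/m: ✓ matches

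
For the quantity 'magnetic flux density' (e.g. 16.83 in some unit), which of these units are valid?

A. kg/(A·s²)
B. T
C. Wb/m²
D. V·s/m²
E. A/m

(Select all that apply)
A, B, C, D

magnetic flux density has SI base units: kg / (A * s^2)

Checking each option against kg / (A * s^2):
  A. kg/(A·s²): ✓ matches
  B. T: ✓ matches
  C. Wb/m²: ✓ matches
  D. V·s/m²: ✓ matches
  E. A/m: ✗ does not match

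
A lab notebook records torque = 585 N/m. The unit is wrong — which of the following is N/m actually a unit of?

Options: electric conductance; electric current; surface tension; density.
surface tension

torque should have units dimensionally equivalent to kg * m^2 / s^2 (e.g. N·m).
The given unit 'N/m' reduces to kg / s^2. Of the listed options, that is the dimensionality of surface tension.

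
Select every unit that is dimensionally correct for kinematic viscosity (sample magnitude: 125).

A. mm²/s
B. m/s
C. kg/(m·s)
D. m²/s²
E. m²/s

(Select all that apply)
A, E

kinematic viscosity has SI base units: m^2 / s

Checking each option against m^2 / s:
  A. mm²/s: ✓ matches
  B. m/s: ✗ does not match
  C. kg/(m·s): ✗ does not match
  D. m²/s²: ✗ does not match
  E. m²/s: ✓ matches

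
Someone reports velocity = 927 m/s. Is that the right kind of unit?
Yes

velocity has SI base units: m / s
m/s reduces to the same SI base units, so it is a valid unit for velocity.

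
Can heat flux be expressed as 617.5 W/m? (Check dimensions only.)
No

heat flux has SI base units: kg / s^3
W/m does NOT reduce to kg / s^3; a valid unit for heat flux would be e.g. W/m².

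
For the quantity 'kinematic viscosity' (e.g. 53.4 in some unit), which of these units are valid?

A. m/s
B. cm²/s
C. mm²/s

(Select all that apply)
B, C

kinematic viscosity has SI base units: m^2 / s

Checking each option against m^2 / s:
  A. m/s: ✗ does not match
  B. cm²/s: ✓ matches
  C. mm²/s: ✓ matches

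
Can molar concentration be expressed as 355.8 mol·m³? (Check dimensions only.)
No

molar concentration has SI base units: mol / m^3
mol·m³ does NOT reduce to mol / m^3; a valid unit for molar concentration would be e.g. mol/m³.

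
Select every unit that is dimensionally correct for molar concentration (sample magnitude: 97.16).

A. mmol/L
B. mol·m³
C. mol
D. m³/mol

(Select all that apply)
A

molar concentration has SI base units: mol / m^3

Checking each option against mol / m^3:
  A. mmol/L: ✓ matches
  B. mol·m³: ✗ does not match
  C. mol: ✗ does not match
  D. m³/mol: ✗ does not match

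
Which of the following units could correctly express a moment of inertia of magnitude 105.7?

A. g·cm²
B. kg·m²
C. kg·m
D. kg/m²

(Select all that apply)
A, B

moment of inertia has SI base units: kg * m^2

Checking each option against kg * m^2:
  A. g·cm²: ✓ matches
  B. kg·m²: ✓ matches
  C. kg·m: ✗ does not match
  D. kg/m²: ✗ does not match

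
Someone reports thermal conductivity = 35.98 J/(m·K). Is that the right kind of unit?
No

thermal conductivity has SI base units: kg * m / (s^3 * K)
J/(m·K) does NOT reduce to kg * m / (s^3 * K); a valid unit for thermal conductivity would be e.g. W/(m·K).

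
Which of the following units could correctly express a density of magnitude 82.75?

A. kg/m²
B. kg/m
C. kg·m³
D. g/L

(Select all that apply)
D

density has SI base units: kg / m^3

Checking each option against kg / m^3:
  A. kg/m²: ✗ does not match
  B. kg/m: ✗ does not match
  C. kg·m³: ✗ does not match
  D. g/L: ✓ matches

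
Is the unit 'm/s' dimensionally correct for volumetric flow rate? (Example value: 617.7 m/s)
No

volumetric flow rate has SI base units: m^3 / s
m/s does NOT reduce to m^3 / s; a valid unit for volumetric flow rate would be e.g. m³/s.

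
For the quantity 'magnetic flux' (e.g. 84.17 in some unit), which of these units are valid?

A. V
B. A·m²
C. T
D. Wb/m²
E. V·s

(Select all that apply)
E

magnetic flux has SI base units: kg * m^2 / (A * s^2)

Checking each option against kg * m^2 / (A * s^2):
  A. V: ✗ does not match
  B. A·m²: ✗ does not match
  C. T: ✗ does not match
  D. Wb/m²: ✗ does not match
  E. V·s: ✓ matches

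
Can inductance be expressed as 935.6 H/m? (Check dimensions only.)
No

inductance has SI base units: kg * m^2 / (A^2 * s^2)
H/m does NOT reduce to kg * m^2 / (A^2 * s^2); a valid unit for inductance would be e.g. H.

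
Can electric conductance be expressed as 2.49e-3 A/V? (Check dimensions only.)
Yes

electric conductance has SI base units: A^2 * s^3 / (kg * m^2)
A/V reduces to the same SI base units, so it is a valid unit for electric conductance.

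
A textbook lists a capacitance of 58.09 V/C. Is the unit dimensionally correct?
No

capacitance has SI base units: A^2 * s^4 / (kg * m^2)
V/C does NOT reduce to A^2 * s^4 / (kg * m^2); a valid unit for capacitance would be e.g. F.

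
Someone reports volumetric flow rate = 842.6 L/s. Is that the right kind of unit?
Yes

volumetric flow rate has SI base units: m^3 / s
L/s reduces to the same SI base units, so it is a valid unit for volumetric flow rate.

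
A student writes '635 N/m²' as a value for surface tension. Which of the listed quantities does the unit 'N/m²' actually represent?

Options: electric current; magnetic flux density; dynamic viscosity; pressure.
pressure

surface tension should have units dimensionally equivalent to kg / s^2 (e.g. N/m).
The given unit 'N/m²' reduces to kg / (m * s^2). Of the listed options, that is the dimensionality of pressure.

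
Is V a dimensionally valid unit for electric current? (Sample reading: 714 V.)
No

electric current has SI base units: A
V does NOT reduce to A; a valid unit for electric current would be e.g. A.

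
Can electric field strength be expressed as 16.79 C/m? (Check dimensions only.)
No

electric field strength has SI base units: kg * m / (A * s^3)
C/m does NOT reduce to kg * m / (A * s^3); a valid unit for electric field strength would be e.g. V/m.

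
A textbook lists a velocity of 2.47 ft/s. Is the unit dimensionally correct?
Yes

velocity has SI base units: m / s
ft/s reduces to the same SI base units, so it is a valid unit for velocity.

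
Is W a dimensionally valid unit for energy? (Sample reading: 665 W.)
No

energy has SI base units: kg * m^2 / s^2
W does NOT reduce to kg * m^2 / s^2; a valid unit for energy would be e.g. J.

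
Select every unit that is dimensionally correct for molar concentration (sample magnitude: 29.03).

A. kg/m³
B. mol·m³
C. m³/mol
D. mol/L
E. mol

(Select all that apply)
D

molar concentration has SI base units: mol / m^3

Checking each option against mol / m^3:
  A. kg/m³: ✗ does not match
  B. mol·m³: ✗ does not match
  C. m³/mol: ✗ does not match
  D. mol/L: ✓ matches
  E. mol: ✗ does not match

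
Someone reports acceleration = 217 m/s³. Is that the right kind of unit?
No

acceleration has SI base units: m / s^2
m/s³ does NOT reduce to m / s^2; a valid unit for acceleration would be e.g. m/s².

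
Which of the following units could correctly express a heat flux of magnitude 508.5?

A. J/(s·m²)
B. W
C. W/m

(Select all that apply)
A

heat flux has SI base units: kg / s^3

Checking each option against kg / s^3:
  A. J/(s·m²): ✓ matches
  B. W: ✗ does not match
  C. W/m: ✗ does not match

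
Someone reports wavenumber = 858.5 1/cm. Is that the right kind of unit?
Yes

wavenumber has SI base units: 1 / m
1/cm reduces to the same SI base units, so it is a valid unit for wavenumber.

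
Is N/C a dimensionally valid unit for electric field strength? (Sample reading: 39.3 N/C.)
Yes

electric field strength has SI base units: kg * m / (A * s^3)
N/C reduces to the same SI base units, so it is a valid unit for electric field strength.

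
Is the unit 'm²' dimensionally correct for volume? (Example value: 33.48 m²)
No

volume has SI base units: m^3
m² does NOT reduce to m^3; a valid unit for volume would be e.g. m³.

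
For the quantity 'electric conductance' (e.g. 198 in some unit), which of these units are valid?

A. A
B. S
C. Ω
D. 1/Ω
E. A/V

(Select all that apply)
B, D, E

electric conductance has SI base units: A^2 * s^3 / (kg * m^2)

Checking each option against A^2 * s^3 / (kg * m^2):
  A. A: ✗ does not match
  B. S: ✓ matches
  C. Ω: ✗ does not match
  D. 1/Ω: ✓ matches
  E. A/V: ✓ matches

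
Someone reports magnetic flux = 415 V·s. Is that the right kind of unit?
Yes

magnetic flux has SI base units: kg * m^2 / (A * s^2)
V·s reduces to the same SI base units, so it is a valid unit for magnetic flux.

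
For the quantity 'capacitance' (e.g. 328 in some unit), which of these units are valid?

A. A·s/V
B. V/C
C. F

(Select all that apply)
A, C

capacitance has SI base units: A^2 * s^4 / (kg * m^2)

Checking each option against A^2 * s^4 / (kg * m^2):
  A. A·s/V: ✓ matches
  B. V/C: ✗ does not match
  C. F: ✓ matches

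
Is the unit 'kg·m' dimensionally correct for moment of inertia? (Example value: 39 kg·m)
No

moment of inertia has SI base units: kg * m^2
kg·m does NOT reduce to kg * m^2; a valid unit for moment of inertia would be e.g. kg·m².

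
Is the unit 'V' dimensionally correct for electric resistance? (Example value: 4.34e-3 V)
No

electric resistance has SI base units: kg * m^2 / (A^2 * s^3)
V does NOT reduce to kg * m^2 / (A^2 * s^3); a valid unit for electric resistance would be e.g. Ω.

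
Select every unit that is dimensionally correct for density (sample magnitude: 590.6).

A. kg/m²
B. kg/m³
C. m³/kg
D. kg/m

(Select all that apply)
B

density has SI base units: kg / m^3

Checking each option against kg / m^3:
  A. kg/m²: ✗ does not match
  B. kg/m³: ✓ matches
  C. m³/kg: ✗ does not match
  D. kg/m: ✗ does not match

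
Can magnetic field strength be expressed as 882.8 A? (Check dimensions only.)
No

magnetic field strength has SI base units: A / m
A does NOT reduce to A / m; a valid unit for magnetic field strength would be e.g. A/m.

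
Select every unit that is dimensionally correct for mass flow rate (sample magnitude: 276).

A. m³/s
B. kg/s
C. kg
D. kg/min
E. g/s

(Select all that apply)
B, D, E

mass flow rate has SI base units: kg / s

Checking each option against kg / s:
  A. m³/s: ✗ does not match
  B. kg/s: ✓ matches
  C. kg: ✗ does not match
  D. kg/min: ✓ matches
  E. g/s: ✓ matches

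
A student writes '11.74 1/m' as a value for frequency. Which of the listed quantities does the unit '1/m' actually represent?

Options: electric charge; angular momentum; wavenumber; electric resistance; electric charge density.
wavenumber

frequency should have units dimensionally equivalent to 1 / s (e.g. Hz).
The given unit '1/m' reduces to 1 / m. Of the listed options, that is the dimensionality of wavenumber.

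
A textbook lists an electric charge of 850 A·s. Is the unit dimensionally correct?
Yes

electric charge has SI base units: A * s
A·s reduces to the same SI base units, so it is a valid unit for electric charge.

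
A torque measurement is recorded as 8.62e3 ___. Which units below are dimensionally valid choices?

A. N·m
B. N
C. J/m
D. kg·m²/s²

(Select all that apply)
A, D

torque has SI base units: kg * m^2 / s^2

Checking each option against kg * m^2 / s^2:
  A. N·m: ✓ matches
  B. N: ✗ does not match
  C. J/m: ✗ does not match
  D. kg·m²/s²: ✓ matches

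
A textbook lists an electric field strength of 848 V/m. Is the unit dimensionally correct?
Yes

electric field strength has SI base units: kg * m / (A * s^3)
V/m reduces to the same SI base units, so it is a valid unit for electric field strength.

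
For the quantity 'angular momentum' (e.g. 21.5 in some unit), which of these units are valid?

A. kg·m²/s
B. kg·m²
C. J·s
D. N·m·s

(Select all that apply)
A, C, D

angular momentum has SI base units: kg * m^2 / s

Checking each option against kg * m^2 / s:
  A. kg·m²/s: ✓ matches
  B. kg·m²: ✗ does not match
  C. J·s: ✓ matches
  D. N·m·s: ✓ matches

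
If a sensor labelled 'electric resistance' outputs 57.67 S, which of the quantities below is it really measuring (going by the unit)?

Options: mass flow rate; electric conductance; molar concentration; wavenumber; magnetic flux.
electric conductance

electric resistance should have units dimensionally equivalent to kg * m^2 / (A^2 * s^3) (e.g. Ω).
The given unit 'S' reduces to A^2 * s^3 / (kg * m^2). Of the listed options, that is the dimensionality of electric conductance.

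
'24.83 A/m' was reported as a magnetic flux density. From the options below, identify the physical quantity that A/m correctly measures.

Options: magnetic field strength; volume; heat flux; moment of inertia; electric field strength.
magnetic field strength

magnetic flux density should have units dimensionally equivalent to kg / (A * s^2) (e.g. T).
The given unit 'A/m' reduces to A / m. Of the listed options, that is the dimensionality of magnetic field strength.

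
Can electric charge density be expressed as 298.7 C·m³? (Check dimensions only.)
No

electric charge density has SI base units: A * s / m^3
C·m³ does NOT reduce to A * s / m^3; a valid unit for electric charge density would be e.g. C/m³.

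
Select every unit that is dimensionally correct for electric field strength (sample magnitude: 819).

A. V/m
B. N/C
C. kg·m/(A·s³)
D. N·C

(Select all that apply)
A, B, C

electric field strength has SI base units: kg * m / (A * s^3)

Checking each option against kg * m / (A * s^3):
  A. V/m: ✓ matches
  B. N/C: ✓ matches
  C. kg·m/(A·s³): ✓ matches
  D. N·C: ✗ does not match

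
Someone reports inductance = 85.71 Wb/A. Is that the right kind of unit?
Yes

inductance has SI base units: kg * m^2 / (A^2 * s^2)
Wb/A reduces to the same SI base units, so it is a valid unit for inductance.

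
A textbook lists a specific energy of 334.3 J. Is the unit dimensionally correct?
No

specific energy has SI base units: m^2 / s^2
J does NOT reduce to m^2 / s^2; a valid unit for specific energy would be e.g. J/kg.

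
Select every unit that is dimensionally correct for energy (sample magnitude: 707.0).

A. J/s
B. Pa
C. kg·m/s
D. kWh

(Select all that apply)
D

energy has SI base units: kg * m^2 / s^2

Checking each option against kg * m^2 / s^2:
  A. J/s: ✗ does not match
  B. Pa: ✗ does not match
  C. kg·m/s: ✗ does not match
  D. kWh: ✓ matches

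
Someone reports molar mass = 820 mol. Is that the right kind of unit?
No

molar mass has SI base units: kg / mol
mol does NOT reduce to kg / mol; a valid unit for molar mass would be e.g. kg/mol.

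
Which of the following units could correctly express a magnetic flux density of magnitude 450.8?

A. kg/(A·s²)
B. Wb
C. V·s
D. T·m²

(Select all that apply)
A

magnetic flux density has SI base units: kg / (A * s^2)

Checking each option against kg / (A * s^2):
  A. kg/(A·s²): ✓ matches
  B. Wb: ✗ does not match
  C. V·s: ✗ does not match
  D. T·m²: ✗ does not match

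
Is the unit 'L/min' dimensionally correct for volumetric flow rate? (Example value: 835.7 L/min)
Yes

volumetric flow rate has SI base units: m^3 / s
L/min reduces to the same SI base units, so it is a valid unit for volumetric flow rate.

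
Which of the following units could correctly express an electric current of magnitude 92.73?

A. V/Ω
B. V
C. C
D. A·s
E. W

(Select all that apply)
A

electric current has SI base units: A

Checking each option against A:
  A. V/Ω: ✓ matches
  B. V: ✗ does not match
  C. C: ✗ does not match
  D. A·s: ✗ does not match
  E. W: ✗ does not match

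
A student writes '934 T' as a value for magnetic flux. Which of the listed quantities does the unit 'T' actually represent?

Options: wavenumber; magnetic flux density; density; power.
magnetic flux density

magnetic flux should have units dimensionally equivalent to kg * m^2 / (A * s^2) (e.g. Wb).
The given unit 'T' reduces to kg / (A * s^2). Of the listed options, that is the dimensionality of magnetic flux density.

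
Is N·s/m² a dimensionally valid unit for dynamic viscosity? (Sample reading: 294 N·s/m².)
Yes

dynamic viscosity has SI base units: kg / (m * s)
N·s/m² reduces to the same SI base units, so it is a valid unit for dynamic viscosity.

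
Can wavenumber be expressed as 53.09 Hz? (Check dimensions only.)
No

wavenumber has SI base units: 1 / m
Hz does NOT reduce to 1 / m; a valid unit for wavenumber would be e.g. 1/m.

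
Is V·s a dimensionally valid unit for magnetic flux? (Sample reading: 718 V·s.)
Yes

magnetic flux has SI base units: kg * m^2 / (A * s^2)
V·s reduces to the same SI base units, so it is a valid unit for magnetic flux.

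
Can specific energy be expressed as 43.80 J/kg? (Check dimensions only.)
Yes

specific energy has SI base units: m^2 / s^2
J/kg reduces to the same SI base units, so it is a valid unit for specific energy.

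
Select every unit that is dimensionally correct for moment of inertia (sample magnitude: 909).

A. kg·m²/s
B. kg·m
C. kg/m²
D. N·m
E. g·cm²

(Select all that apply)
E

moment of inertia has SI base units: kg * m^2

Checking each option against kg * m^2:
  A. kg·m²/s: ✗ does not match
  B. kg·m: ✗ does not match
  C. kg/m²: ✗ does not match
  D. N·m: ✗ does not match
  E. g·cm²: ✓ matches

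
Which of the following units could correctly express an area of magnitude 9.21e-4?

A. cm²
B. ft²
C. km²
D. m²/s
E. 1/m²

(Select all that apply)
A, B, C

area has SI base units: m^2

Checking each option against m^2:
  A. cm²: ✓ matches
  B. ft²: ✓ matches
  C. km²: ✓ matches
  D. m²/s: ✗ does not match
  E. 1/m²: ✗ does not match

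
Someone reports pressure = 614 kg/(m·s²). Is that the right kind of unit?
Yes

pressure has SI base units: kg / (m * s^2)
kg/(m·s²) reduces to the same SI base units, so it is a valid unit for pressure.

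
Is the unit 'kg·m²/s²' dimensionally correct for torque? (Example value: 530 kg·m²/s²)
Yes

torque has SI base units: kg * m^2 / s^2
kg·m²/s² reduces to the same SI base units, so it is a valid unit for torque.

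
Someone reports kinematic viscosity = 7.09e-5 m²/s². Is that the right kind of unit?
No

kinematic viscosity has SI base units: m^2 / s
m²/s² does NOT reduce to m^2 / s; a valid unit for kinematic viscosity would be e.g. m²/s.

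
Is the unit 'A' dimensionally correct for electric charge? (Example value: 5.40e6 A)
No

electric charge has SI base units: A * s
A does NOT reduce to A * s; a valid unit for electric charge would be e.g. C.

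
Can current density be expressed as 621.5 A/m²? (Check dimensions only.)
Yes

current density has SI base units: A / m^2
A/m² reduces to the same SI base units, so it is a valid unit for current density.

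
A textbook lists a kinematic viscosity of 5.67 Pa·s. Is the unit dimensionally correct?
No

kinematic viscosity has SI base units: m^2 / s
Pa·s does NOT reduce to m^2 / s; a valid unit for kinematic viscosity would be e.g. m²/s.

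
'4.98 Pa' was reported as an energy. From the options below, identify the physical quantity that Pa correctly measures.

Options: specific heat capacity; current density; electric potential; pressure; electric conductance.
pressure

energy should have units dimensionally equivalent to kg * m^2 / s^2 (e.g. J).
The given unit 'Pa' reduces to kg / (m * s^2). Of the listed options, that is the dimensionality of pressure.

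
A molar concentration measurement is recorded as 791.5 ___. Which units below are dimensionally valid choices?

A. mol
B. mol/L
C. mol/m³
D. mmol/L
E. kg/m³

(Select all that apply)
B, C, D

molar concentration has SI base units: mol / m^3

Checking each option against mol / m^3:
  A. mol: ✗ does not match
  B. mol/L: ✓ matches
  C. mol/m³: ✓ matches
  D. mmol/L: ✓ matches
  E. kg/m³: ✗ does not match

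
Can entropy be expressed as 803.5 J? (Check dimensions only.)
No

entropy has SI base units: kg * m^2 / (s^2 * K)
J does NOT reduce to kg * m^2 / (s^2 * K); a valid unit for entropy would be e.g. J/K.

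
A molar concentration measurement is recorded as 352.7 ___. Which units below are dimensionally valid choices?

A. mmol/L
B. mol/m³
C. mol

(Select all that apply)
A, B

molar concentration has SI base units: mol / m^3

Checking each option against mol / m^3:
  A. mmol/L: ✓ matches
  B. mol/m³: ✓ matches
  C. mol: ✗ does not match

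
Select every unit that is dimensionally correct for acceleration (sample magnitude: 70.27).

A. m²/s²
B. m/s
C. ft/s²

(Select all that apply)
C

acceleration has SI base units: m / s^2

Checking each option against m / s^2:
  A. m²/s²: ✗ does not match
  B. m/s: ✗ does not match
  C. ft/s²: ✓ matches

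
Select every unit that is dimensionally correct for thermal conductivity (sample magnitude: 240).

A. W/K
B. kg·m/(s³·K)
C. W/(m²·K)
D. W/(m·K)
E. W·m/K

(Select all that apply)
B, D

thermal conductivity has SI base units: kg * m / (s^3 * K)

Checking each option against kg * m / (s^3 * K):
  A. W/K: ✗ does not match
  B. kg·m/(s³·K): ✓ matches
  C. W/(m²·K): ✗ does not match
  D. W/(m·K): ✓ matches
  E. W·m/K: ✗ does not match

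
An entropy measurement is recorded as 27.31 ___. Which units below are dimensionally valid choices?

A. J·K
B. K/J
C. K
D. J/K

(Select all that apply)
D

entropy has SI base units: kg * m^2 / (s^2 * K)

Checking each option against kg * m^2 / (s^2 * K):
  A. J·K: ✗ does not match
  B. K/J: ✗ does not match
  C. K: ✗ does not match
  D. J/K: ✓ matches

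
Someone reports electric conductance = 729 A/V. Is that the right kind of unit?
Yes

electric conductance has SI base units: A^2 * s^3 / (kg * m^2)
A/V reduces to the same SI base units, so it is a valid unit for electric conductance.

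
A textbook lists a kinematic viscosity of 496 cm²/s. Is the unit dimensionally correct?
Yes

kinematic viscosity has SI base units: m^2 / s
cm²/s reduces to the same SI base units, so it is a valid unit for kinematic viscosity.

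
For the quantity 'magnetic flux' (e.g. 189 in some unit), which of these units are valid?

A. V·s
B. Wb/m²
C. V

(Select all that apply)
A

magnetic flux has SI base units: kg * m^2 / (A * s^2)

Checking each option against kg * m^2 / (A * s^2):
  A. V·s: ✓ matches
  B. Wb/m²: ✗ does not match
  C. V: ✗ does not match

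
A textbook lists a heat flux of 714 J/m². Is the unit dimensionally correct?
No

heat flux has SI base units: kg / s^3
J/m² does NOT reduce to kg / s^3; a valid unit for heat flux would be e.g. W/m².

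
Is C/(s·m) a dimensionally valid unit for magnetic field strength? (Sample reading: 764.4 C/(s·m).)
Yes

magnetic field strength has SI base units: A / m
C/(s·m) reduces to the same SI base units, so it is a valid unit for magnetic field strength.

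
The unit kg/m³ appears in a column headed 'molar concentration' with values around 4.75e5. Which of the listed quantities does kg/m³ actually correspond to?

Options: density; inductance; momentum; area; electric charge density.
density

molar concentration should have units dimensionally equivalent to mol / m^3 (e.g. mol/m³).
The given unit 'kg/m³' reduces to kg / m^3. Of the listed options, that is the dimensionality of density.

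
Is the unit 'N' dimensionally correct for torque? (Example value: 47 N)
No

torque has SI base units: kg * m^2 / s^2
N does NOT reduce to kg * m^2 / s^2; a valid unit for torque would be e.g. N·m.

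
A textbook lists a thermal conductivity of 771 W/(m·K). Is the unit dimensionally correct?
Yes

thermal conductivity has SI base units: kg * m / (s^3 * K)
W/(m·K) reduces to the same SI base units, so it is a valid unit for thermal conductivity.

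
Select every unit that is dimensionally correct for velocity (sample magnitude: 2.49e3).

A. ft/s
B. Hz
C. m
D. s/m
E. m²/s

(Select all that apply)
A

velocity has SI base units: m / s

Checking each option against m / s:
  A. ft/s: ✓ matches
  B. Hz: ✗ does not match
  C. m: ✗ does not match
  D. s/m: ✗ does not match
  E. m²/s: ✗ does not match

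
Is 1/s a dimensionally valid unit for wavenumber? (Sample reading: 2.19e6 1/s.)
No

wavenumber has SI base units: 1 / m
1/s does NOT reduce to 1 / m; a valid unit for wavenumber would be e.g. 1/m.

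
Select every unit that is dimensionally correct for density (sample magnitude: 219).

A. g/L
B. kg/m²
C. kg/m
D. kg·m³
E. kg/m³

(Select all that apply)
A, E

density has SI base units: kg / m^3

Checking each option against kg / m^3:
  A. g/L: ✓ matches
  B. kg/m²: ✗ does not match
  C. kg/m: ✗ does not match
  D. kg·m³: ✗ does not match
  E. kg/m³: ✓ matches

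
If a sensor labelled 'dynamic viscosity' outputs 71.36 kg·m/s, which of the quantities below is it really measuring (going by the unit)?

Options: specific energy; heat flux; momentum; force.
momentum

dynamic viscosity should have units dimensionally equivalent to kg / (m * s) (e.g. Pa·s).
The given unit 'kg·m/s' reduces to kg * m / s. Of the listed options, that is the dimensionality of momentum.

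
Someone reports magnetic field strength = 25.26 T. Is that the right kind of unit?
No

magnetic field strength has SI base units: A / m
T does NOT reduce to A / m; a valid unit for magnetic field strength would be e.g. A/m.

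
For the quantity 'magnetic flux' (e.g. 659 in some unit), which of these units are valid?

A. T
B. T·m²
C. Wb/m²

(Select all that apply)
B

magnetic flux has SI base units: kg * m^2 / (A * s^2)

Checking each option against kg * m^2 / (A * s^2):
  A. T: ✗ does not match
  B. T·m²: ✓ matches
  C. Wb/m²: ✗ does not match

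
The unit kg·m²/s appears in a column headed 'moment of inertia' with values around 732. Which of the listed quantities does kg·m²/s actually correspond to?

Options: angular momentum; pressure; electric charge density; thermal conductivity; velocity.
angular momentum

moment of inertia should have units dimensionally equivalent to kg * m^2 (e.g. kg·m²).
The given unit 'kg·m²/s' reduces to kg * m^2 / s. Of the listed options, that is the dimensionality of angular momentum.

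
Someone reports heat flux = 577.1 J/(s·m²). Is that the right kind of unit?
Yes

heat flux has SI base units: kg / s^3
J/(s·m²) reduces to the same SI base units, so it is a valid unit for heat flux.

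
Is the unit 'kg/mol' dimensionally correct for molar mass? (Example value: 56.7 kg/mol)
Yes

molar mass has SI base units: kg / mol
kg/mol reduces to the same SI base units, so it is a valid unit for molar mass.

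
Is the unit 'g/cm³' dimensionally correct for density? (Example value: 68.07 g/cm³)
Yes

density has SI base units: kg / m^3
g/cm³ reduces to the same SI base units, so it is a valid unit for density.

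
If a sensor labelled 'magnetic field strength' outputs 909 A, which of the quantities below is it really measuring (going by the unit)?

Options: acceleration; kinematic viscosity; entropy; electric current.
electric current

magnetic field strength should have units dimensionally equivalent to A / m (e.g. A/m).
The given unit 'A' reduces to A. Of the listed options, that is the dimensionality of electric current.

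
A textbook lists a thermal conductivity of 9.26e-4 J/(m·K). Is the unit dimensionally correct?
No

thermal conductivity has SI base units: kg * m / (s^3 * K)
J/(m·K) does NOT reduce to kg * m / (s^3 * K); a valid unit for thermal conductivity would be e.g. W/(m·K).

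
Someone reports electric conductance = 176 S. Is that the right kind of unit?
Yes

electric conductance has SI base units: A^2 * s^3 / (kg * m^2)
S reduces to the same SI base units, so it is a valid unit for electric conductance.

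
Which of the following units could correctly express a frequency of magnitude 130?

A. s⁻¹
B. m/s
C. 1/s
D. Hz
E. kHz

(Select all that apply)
A, C, D, E

frequency has SI base units: 1 / s

Checking each option against 1 / s:
  A. s⁻¹: ✓ matches
  B. m/s: ✗ does not match
  C. 1/s: ✓ matches
  D. Hz: ✓ matches
  E. kHz: ✓ matches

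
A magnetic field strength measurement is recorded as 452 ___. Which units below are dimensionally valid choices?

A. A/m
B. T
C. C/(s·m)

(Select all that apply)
A, C

magnetic field strength has SI base units: A / m

Checking each option against A / m:
  A. A/m: ✓ matches
  B. T: ✗ does not match
  C. C/(s·m): ✓ matches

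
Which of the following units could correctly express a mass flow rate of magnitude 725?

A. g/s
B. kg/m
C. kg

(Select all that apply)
A

mass flow rate has SI base units: kg / s

Checking each option against kg / s:
  A. g/s: ✓ matches
  B. kg/m: ✗ does not match
  C. kg: ✗ does not match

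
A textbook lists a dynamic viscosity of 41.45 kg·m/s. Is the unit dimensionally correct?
No

dynamic viscosity has SI base units: kg / (m * s)
kg·m/s does NOT reduce to kg / (m * s); a valid unit for dynamic viscosity would be e.g. Pa·s.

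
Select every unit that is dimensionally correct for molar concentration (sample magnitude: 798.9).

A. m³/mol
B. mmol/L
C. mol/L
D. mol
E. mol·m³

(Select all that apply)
B, C

molar concentration has SI base units: mol / m^3

Checking each option against mol / m^3:
  A. m³/mol: ✗ does not match
  B. mmol/L: ✓ matches
  C. mol/L: ✓ matches
  D. mol: ✗ does not match
  E. mol·m³: ✗ does not match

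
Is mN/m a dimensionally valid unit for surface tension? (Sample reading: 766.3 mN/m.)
Yes

surface tension has SI base units: kg / s^2
mN/m reduces to the same SI base units, so it is a valid unit for surface tension.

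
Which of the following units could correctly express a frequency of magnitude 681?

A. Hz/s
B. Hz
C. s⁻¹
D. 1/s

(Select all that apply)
B, C, D

frequency has SI base units: 1 / s

Checking each option against 1 / s:
  A. Hz/s: ✗ does not match
  B. Hz: ✓ matches
  C. s⁻¹: ✓ matches
  D. 1/s: ✓ matches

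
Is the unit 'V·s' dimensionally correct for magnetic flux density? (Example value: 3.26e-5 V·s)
No

magnetic flux density has SI base units: kg / (A * s^2)
V·s does NOT reduce to kg / (A * s^2); a valid unit for magnetic flux density would be e.g. T.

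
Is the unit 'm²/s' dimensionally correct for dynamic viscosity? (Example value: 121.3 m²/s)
No

dynamic viscosity has SI base units: kg / (m * s)
m²/s does NOT reduce to kg / (m * s); a valid unit for dynamic viscosity would be e.g. Pa·s.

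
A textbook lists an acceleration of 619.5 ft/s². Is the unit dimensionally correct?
Yes

acceleration has SI base units: m / s^2
ft/s² reduces to the same SI base units, so it is a valid unit for acceleration.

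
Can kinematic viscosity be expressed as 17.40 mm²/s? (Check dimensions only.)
Yes

kinematic viscosity has SI base units: m^2 / s
mm²/s reduces to the same SI base units, so it is a valid unit for kinematic viscosity.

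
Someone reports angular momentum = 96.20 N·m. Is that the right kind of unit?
No

angular momentum has SI base units: kg * m^2 / s
N·m does NOT reduce to kg * m^2 / s; a valid unit for angular momentum would be e.g. kg·m²/s.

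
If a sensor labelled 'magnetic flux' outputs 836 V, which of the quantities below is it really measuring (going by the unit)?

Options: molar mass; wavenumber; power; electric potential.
electric potential

magnetic flux should have units dimensionally equivalent to kg * m^2 / (A * s^2) (e.g. Wb).
The given unit 'V' reduces to kg * m^2 / (A * s^3). Of the listed options, that is the dimensionality of electric potential.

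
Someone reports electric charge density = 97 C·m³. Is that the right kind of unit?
No

electric charge density has SI base units: A * s / m^3
C·m³ does NOT reduce to A * s / m^3; a valid unit for electric charge density would be e.g. C/m³.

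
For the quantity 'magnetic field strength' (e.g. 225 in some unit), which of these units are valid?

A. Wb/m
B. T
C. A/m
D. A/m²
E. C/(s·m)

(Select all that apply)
C, E

magnetic field strength has SI base units: A / m

Checking each option against A / m:
  A. Wb/m: ✗ does not match
  B. T: ✗ does not match
  C. A/m: ✓ matches
  D. A/m²: ✗ does not match
  E. C/(s·m): ✓ matches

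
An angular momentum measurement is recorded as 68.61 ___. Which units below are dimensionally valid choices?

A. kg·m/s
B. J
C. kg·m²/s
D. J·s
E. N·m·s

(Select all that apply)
C, D, E

angular momentum has SI base units: kg * m^2 / s

Checking each option against kg * m^2 / s:
  A. kg·m/s: ✗ does not match
  B. J: ✗ does not match
  C. kg·m²/s: ✓ matches
  D. J·s: ✓ matches
  E. N·m·s: ✓ matches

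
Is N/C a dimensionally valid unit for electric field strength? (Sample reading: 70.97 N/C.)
Yes

electric field strength has SI base units: kg * m / (A * s^3)
N/C reduces to the same SI base units, so it is a valid unit for electric field strength.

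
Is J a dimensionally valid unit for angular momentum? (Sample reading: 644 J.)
No

angular momentum has SI base units: kg * m^2 / s
J does NOT reduce to kg * m^2 / s; a valid unit for angular momentum would be e.g. kg·m²/s.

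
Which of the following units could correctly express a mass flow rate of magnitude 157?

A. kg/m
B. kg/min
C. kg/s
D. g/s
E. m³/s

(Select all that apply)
B, C, D

mass flow rate has SI base units: kg / s

Checking each option against kg / s:
  A. kg/m: ✗ does not match
  B. kg/min: ✓ matches
  C. kg/s: ✓ matches
  D. g/s: ✓ matches
  E. m³/s: ✗ does not match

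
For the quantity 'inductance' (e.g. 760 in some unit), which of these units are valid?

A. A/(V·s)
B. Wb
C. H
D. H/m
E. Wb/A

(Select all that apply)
C, E

inductance has SI base units: kg * m^2 / (A^2 * s^2)

Checking each option against kg * m^2 / (A^2 * s^2):
  A. A/(V·s): ✗ does not match
  B. Wb: ✗ does not match
  C. H: ✓ matches
  D. H/m: ✗ does not match
  E. Wb/A: ✓ matches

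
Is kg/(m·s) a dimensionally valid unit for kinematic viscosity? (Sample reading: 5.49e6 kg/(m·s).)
No

kinematic viscosity has SI base units: m^2 / s
kg/(m·s) does NOT reduce to m^2 / s; a valid unit for kinematic viscosity would be e.g. m²/s.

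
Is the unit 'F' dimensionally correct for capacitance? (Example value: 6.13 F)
Yes

capacitance has SI base units: A^2 * s^4 / (kg * m^2)
F reduces to the same SI base units, so it is a valid unit for capacitance.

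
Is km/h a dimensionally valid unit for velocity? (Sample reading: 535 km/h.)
Yes

velocity has SI base units: m / s
km/h reduces to the same SI base units, so it is a valid unit for velocity.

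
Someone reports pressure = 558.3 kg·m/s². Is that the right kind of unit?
No

pressure has SI base units: kg / (m * s^2)
kg·m/s² does NOT reduce to kg / (m * s^2); a valid unit for pressure would be e.g. Pa.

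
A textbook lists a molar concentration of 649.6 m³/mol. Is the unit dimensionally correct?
No

molar concentration has SI base units: mol / m^3
m³/mol does NOT reduce to mol / m^3; a valid unit for molar concentration would be e.g. mol/m³.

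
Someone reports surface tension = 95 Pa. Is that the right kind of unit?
No

surface tension has SI base units: kg / s^2
Pa does NOT reduce to kg / s^2; a valid unit for surface tension would be e.g. N/m.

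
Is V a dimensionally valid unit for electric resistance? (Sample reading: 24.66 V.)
No

electric resistance has SI base units: kg * m^2 / (A^2 * s^3)
V does NOT reduce to kg * m^2 / (A^2 * s^3); a valid unit for electric resistance would be e.g. Ω.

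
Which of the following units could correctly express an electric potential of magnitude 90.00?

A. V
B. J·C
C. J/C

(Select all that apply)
A, C

electric potential has SI base units: kg * m^2 / (A * s^3)

Checking each option against kg * m^2 / (A * s^3):
  A. V: ✓ matches
  B. J·C: ✗ does not match
  C. J/C: ✓ matches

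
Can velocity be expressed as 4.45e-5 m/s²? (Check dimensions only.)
No

velocity has SI base units: m / s
m/s² does NOT reduce to m / s; a valid unit for velocity would be e.g. m/s.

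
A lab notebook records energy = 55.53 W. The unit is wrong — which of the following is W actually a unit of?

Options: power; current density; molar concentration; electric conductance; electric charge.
power

energy should have units dimensionally equivalent to kg * m^2 / s^2 (e.g. J).
The given unit 'W' reduces to kg * m^2 / s^3. Of the listed options, that is the dimensionality of power.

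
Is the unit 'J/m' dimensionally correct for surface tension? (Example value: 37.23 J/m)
No

surface tension has SI base units: kg / s^2
J/m does NOT reduce to kg / s^2; a valid unit for surface tension would be e.g. N/m.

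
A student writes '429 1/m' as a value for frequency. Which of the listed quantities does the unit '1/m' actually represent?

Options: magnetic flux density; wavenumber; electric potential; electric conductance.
wavenumber

frequency should have units dimensionally equivalent to 1 / s (e.g. Hz).
The given unit '1/m' reduces to 1 / m. Of the listed options, that is the dimensionality of wavenumber.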